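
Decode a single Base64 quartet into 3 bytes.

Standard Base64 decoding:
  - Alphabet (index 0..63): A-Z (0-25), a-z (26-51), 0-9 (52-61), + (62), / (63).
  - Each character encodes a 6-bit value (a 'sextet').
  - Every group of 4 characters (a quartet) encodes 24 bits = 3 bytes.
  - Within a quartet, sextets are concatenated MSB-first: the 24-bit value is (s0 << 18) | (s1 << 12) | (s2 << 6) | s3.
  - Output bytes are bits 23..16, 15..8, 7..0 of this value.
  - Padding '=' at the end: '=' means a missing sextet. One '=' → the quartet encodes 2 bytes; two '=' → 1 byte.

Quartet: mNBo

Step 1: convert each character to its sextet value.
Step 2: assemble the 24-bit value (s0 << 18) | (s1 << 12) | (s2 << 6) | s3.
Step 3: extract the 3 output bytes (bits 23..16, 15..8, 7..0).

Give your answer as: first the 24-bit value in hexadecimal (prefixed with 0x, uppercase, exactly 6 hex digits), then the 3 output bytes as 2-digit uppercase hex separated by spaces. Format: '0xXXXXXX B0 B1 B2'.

Sextets: m=38, N=13, B=1, o=40
24-bit: (38<<18) | (13<<12) | (1<<6) | 40
      = 0x980000 | 0x00D000 | 0x000040 | 0x000028
      = 0x98D068
Bytes: (v>>16)&0xFF=98, (v>>8)&0xFF=D0, v&0xFF=68

Answer: 0x98D068 98 D0 68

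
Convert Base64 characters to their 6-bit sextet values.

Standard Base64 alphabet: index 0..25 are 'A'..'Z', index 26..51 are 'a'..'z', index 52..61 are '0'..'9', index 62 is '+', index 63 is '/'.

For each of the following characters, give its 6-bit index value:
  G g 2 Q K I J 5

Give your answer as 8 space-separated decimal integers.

'G': A..Z range, ord('G') − ord('A') = 6
'g': a..z range, 26 + ord('g') − ord('a') = 32
'2': 0..9 range, 52 + ord('2') − ord('0') = 54
'Q': A..Z range, ord('Q') − ord('A') = 16
'K': A..Z range, ord('K') − ord('A') = 10
'I': A..Z range, ord('I') − ord('A') = 8
'J': A..Z range, ord('J') − ord('A') = 9
'5': 0..9 range, 52 + ord('5') − ord('0') = 57

Answer: 6 32 54 16 10 8 9 57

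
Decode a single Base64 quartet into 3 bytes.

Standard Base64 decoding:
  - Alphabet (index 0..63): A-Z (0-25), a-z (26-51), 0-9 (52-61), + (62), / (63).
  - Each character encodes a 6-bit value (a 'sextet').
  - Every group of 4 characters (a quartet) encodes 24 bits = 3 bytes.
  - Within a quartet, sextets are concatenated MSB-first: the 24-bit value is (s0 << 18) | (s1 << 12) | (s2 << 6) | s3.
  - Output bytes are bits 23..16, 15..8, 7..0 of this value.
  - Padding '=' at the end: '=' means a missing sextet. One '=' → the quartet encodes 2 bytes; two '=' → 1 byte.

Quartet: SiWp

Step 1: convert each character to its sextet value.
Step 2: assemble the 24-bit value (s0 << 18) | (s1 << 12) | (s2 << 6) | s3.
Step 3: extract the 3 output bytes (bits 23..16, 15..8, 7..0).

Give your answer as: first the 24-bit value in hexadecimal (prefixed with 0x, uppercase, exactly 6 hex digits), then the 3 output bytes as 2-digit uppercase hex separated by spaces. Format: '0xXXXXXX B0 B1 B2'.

Sextets: S=18, i=34, W=22, p=41
24-bit: (18<<18) | (34<<12) | (22<<6) | 41
      = 0x480000 | 0x022000 | 0x000580 | 0x000029
      = 0x4A25A9
Bytes: (v>>16)&0xFF=4A, (v>>8)&0xFF=25, v&0xFF=A9

Answer: 0x4A25A9 4A 25 A9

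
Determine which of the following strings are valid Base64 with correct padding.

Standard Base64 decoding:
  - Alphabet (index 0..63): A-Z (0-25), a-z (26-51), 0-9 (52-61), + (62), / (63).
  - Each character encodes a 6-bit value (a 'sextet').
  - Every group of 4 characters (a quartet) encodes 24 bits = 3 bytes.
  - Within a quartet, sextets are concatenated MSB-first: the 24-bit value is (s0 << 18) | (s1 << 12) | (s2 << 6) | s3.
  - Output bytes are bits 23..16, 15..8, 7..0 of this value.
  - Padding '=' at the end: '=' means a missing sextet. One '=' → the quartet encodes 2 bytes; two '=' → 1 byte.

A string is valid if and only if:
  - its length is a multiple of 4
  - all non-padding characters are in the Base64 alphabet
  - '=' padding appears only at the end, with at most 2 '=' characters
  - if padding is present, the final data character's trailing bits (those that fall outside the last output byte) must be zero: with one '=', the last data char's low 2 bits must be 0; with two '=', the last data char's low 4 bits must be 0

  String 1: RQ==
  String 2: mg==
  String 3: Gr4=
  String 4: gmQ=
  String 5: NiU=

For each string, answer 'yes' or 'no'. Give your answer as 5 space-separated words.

Answer: yes yes yes yes yes

Derivation:
String 1: 'RQ==' → valid
String 2: 'mg==' → valid
String 3: 'Gr4=' → valid
String 4: 'gmQ=' → valid
String 5: 'NiU=' → valid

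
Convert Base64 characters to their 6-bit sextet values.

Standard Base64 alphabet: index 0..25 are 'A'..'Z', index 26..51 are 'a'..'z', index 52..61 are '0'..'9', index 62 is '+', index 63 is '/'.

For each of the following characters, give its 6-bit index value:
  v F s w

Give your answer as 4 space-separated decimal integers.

'v': a..z range, 26 + ord('v') − ord('a') = 47
'F': A..Z range, ord('F') − ord('A') = 5
's': a..z range, 26 + ord('s') − ord('a') = 44
'w': a..z range, 26 + ord('w') − ord('a') = 48

Answer: 47 5 44 48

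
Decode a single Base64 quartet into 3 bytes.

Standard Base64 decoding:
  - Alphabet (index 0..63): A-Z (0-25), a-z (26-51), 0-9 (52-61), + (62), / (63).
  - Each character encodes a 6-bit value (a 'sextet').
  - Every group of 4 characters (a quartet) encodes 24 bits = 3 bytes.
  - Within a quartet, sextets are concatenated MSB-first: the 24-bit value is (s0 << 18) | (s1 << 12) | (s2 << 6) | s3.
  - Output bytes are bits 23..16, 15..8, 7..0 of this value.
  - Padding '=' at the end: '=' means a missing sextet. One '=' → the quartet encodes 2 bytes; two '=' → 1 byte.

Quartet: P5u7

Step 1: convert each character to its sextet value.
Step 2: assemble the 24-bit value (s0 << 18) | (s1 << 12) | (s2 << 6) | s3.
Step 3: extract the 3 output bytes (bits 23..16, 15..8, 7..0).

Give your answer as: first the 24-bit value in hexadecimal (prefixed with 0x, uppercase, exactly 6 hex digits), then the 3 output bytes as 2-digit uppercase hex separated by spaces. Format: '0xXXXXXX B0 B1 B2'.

Answer: 0x3F9BBB 3F 9B BB

Derivation:
Sextets: P=15, 5=57, u=46, 7=59
24-bit: (15<<18) | (57<<12) | (46<<6) | 59
      = 0x3C0000 | 0x039000 | 0x000B80 | 0x00003B
      = 0x3F9BBB
Bytes: (v>>16)&0xFF=3F, (v>>8)&0xFF=9B, v&0xFF=BB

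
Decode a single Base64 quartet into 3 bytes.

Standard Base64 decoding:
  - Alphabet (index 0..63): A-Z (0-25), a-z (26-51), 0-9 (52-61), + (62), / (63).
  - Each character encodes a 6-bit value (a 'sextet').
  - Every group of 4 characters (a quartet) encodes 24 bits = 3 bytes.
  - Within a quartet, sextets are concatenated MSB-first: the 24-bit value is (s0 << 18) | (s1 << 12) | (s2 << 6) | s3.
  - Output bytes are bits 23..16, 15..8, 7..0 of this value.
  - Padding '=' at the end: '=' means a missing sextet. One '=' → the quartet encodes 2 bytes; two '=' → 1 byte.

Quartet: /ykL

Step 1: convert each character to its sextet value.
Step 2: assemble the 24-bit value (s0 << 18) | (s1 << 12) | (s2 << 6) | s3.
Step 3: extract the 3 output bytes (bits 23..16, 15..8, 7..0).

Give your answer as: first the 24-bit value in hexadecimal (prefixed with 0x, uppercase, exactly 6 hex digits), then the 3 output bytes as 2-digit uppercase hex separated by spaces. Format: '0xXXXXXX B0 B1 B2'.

Sextets: /=63, y=50, k=36, L=11
24-bit: (63<<18) | (50<<12) | (36<<6) | 11
      = 0xFC0000 | 0x032000 | 0x000900 | 0x00000B
      = 0xFF290B
Bytes: (v>>16)&0xFF=FF, (v>>8)&0xFF=29, v&0xFF=0B

Answer: 0xFF290B FF 29 0B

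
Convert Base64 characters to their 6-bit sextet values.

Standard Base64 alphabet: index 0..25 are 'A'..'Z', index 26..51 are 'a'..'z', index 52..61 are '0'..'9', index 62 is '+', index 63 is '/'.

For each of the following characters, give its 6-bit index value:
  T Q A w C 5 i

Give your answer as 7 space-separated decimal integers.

Answer: 19 16 0 48 2 57 34

Derivation:
'T': A..Z range, ord('T') − ord('A') = 19
'Q': A..Z range, ord('Q') − ord('A') = 16
'A': A..Z range, ord('A') − ord('A') = 0
'w': a..z range, 26 + ord('w') − ord('a') = 48
'C': A..Z range, ord('C') − ord('A') = 2
'5': 0..9 range, 52 + ord('5') − ord('0') = 57
'i': a..z range, 26 + ord('i') − ord('a') = 34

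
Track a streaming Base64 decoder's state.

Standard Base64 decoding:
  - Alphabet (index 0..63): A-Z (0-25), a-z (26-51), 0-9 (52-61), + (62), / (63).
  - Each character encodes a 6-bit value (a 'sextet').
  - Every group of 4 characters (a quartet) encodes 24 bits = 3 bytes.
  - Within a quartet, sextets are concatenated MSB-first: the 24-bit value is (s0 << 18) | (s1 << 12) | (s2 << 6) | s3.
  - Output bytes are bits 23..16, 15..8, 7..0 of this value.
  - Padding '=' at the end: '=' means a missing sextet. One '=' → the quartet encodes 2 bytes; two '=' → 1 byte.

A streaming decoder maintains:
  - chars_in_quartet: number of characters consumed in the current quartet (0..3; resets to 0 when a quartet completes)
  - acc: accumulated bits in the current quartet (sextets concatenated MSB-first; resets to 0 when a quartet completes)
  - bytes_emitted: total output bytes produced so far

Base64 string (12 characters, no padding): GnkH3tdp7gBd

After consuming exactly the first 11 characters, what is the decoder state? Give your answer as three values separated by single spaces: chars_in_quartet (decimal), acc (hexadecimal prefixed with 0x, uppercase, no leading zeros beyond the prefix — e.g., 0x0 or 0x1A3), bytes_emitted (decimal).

Answer: 3 0x3B801 6

Derivation:
After char 0 ('G'=6): chars_in_quartet=1 acc=0x6 bytes_emitted=0
After char 1 ('n'=39): chars_in_quartet=2 acc=0x1A7 bytes_emitted=0
After char 2 ('k'=36): chars_in_quartet=3 acc=0x69E4 bytes_emitted=0
After char 3 ('H'=7): chars_in_quartet=4 acc=0x1A7907 -> emit 1A 79 07, reset; bytes_emitted=3
After char 4 ('3'=55): chars_in_quartet=1 acc=0x37 bytes_emitted=3
After char 5 ('t'=45): chars_in_quartet=2 acc=0xDED bytes_emitted=3
After char 6 ('d'=29): chars_in_quartet=3 acc=0x37B5D bytes_emitted=3
After char 7 ('p'=41): chars_in_quartet=4 acc=0xDED769 -> emit DE D7 69, reset; bytes_emitted=6
After char 8 ('7'=59): chars_in_quartet=1 acc=0x3B bytes_emitted=6
After char 9 ('g'=32): chars_in_quartet=2 acc=0xEE0 bytes_emitted=6
After char 10 ('B'=1): chars_in_quartet=3 acc=0x3B801 bytes_emitted=6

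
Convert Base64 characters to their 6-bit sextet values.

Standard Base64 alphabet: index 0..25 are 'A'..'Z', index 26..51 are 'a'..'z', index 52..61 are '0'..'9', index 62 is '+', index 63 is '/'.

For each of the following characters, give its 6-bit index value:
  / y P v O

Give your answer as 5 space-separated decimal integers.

Answer: 63 50 15 47 14

Derivation:
'/': index 63
'y': a..z range, 26 + ord('y') − ord('a') = 50
'P': A..Z range, ord('P') − ord('A') = 15
'v': a..z range, 26 + ord('v') − ord('a') = 47
'O': A..Z range, ord('O') − ord('A') = 14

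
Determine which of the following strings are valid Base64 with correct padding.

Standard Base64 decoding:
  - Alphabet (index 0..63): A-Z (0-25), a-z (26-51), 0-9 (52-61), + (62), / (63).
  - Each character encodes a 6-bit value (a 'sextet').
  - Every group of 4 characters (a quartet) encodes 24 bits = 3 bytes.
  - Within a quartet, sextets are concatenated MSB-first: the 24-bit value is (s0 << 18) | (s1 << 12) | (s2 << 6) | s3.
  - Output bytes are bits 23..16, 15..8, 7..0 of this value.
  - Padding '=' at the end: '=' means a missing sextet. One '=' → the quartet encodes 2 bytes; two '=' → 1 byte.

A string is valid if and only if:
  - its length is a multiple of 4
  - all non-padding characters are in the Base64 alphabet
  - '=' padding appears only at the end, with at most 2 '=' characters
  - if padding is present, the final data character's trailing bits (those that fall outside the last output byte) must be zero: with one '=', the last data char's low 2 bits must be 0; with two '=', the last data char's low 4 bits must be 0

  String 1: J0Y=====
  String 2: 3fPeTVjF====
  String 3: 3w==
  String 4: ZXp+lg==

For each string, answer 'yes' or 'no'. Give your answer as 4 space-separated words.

String 1: 'J0Y=====' → invalid (5 pad chars (max 2))
String 2: '3fPeTVjF====' → invalid (4 pad chars (max 2))
String 3: '3w==' → valid
String 4: 'ZXp+lg==' → valid

Answer: no no yes yes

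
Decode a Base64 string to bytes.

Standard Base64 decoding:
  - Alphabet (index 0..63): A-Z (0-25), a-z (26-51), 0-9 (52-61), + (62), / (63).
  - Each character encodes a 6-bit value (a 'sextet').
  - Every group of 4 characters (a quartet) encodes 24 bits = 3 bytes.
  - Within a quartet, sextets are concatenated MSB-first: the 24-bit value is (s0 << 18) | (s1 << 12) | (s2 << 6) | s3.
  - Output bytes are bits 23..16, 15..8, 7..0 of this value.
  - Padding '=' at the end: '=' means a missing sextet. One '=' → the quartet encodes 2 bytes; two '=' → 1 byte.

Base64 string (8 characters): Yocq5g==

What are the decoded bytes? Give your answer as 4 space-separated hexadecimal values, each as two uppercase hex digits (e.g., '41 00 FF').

Answer: 62 87 2A E6

Derivation:
After char 0 ('Y'=24): chars_in_quartet=1 acc=0x18 bytes_emitted=0
After char 1 ('o'=40): chars_in_quartet=2 acc=0x628 bytes_emitted=0
After char 2 ('c'=28): chars_in_quartet=3 acc=0x18A1C bytes_emitted=0
After char 3 ('q'=42): chars_in_quartet=4 acc=0x62872A -> emit 62 87 2A, reset; bytes_emitted=3
After char 4 ('5'=57): chars_in_quartet=1 acc=0x39 bytes_emitted=3
After char 5 ('g'=32): chars_in_quartet=2 acc=0xE60 bytes_emitted=3
Padding '==': partial quartet acc=0xE60 -> emit E6; bytes_emitted=4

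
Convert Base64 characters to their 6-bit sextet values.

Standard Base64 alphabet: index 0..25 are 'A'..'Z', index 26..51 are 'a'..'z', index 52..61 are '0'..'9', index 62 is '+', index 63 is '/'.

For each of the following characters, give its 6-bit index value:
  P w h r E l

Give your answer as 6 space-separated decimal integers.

Answer: 15 48 33 43 4 37

Derivation:
'P': A..Z range, ord('P') − ord('A') = 15
'w': a..z range, 26 + ord('w') − ord('a') = 48
'h': a..z range, 26 + ord('h') − ord('a') = 33
'r': a..z range, 26 + ord('r') − ord('a') = 43
'E': A..Z range, ord('E') − ord('A') = 4
'l': a..z range, 26 + ord('l') − ord('a') = 37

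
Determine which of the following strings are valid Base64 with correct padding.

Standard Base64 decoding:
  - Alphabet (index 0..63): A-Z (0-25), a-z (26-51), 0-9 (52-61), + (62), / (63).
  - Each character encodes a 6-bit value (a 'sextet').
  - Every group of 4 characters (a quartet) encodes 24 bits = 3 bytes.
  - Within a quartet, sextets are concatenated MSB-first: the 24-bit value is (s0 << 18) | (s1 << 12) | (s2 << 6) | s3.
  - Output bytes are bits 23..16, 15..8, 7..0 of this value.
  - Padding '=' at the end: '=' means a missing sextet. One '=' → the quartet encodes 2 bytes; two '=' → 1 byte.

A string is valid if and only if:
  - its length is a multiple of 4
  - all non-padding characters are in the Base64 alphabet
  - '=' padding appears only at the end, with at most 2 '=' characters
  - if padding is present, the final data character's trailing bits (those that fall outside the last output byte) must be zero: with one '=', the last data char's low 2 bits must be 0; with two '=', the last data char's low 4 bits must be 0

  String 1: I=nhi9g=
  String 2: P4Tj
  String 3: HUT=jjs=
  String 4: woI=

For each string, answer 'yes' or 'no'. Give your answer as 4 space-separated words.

String 1: 'I=nhi9g=' → invalid (bad char(s): ['=']; '=' in middle)
String 2: 'P4Tj' → valid
String 3: 'HUT=jjs=' → invalid (bad char(s): ['=']; '=' in middle)
String 4: 'woI=' → valid

Answer: no yes no yes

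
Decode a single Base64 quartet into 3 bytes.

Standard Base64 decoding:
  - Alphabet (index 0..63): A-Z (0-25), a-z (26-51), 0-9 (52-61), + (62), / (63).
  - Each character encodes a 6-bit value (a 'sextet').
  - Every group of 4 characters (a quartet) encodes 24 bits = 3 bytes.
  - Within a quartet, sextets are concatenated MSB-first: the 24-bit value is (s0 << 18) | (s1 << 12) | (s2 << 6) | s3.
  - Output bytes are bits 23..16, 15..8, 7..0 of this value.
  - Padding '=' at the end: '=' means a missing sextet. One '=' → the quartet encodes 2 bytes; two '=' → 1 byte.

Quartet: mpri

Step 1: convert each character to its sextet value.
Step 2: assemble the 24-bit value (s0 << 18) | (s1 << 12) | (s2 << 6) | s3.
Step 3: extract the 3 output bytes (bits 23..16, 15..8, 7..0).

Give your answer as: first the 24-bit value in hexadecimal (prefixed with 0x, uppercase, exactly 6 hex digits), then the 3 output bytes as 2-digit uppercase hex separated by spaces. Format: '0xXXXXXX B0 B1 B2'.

Answer: 0x9A9AE2 9A 9A E2

Derivation:
Sextets: m=38, p=41, r=43, i=34
24-bit: (38<<18) | (41<<12) | (43<<6) | 34
      = 0x980000 | 0x029000 | 0x000AC0 | 0x000022
      = 0x9A9AE2
Bytes: (v>>16)&0xFF=9A, (v>>8)&0xFF=9A, v&0xFF=E2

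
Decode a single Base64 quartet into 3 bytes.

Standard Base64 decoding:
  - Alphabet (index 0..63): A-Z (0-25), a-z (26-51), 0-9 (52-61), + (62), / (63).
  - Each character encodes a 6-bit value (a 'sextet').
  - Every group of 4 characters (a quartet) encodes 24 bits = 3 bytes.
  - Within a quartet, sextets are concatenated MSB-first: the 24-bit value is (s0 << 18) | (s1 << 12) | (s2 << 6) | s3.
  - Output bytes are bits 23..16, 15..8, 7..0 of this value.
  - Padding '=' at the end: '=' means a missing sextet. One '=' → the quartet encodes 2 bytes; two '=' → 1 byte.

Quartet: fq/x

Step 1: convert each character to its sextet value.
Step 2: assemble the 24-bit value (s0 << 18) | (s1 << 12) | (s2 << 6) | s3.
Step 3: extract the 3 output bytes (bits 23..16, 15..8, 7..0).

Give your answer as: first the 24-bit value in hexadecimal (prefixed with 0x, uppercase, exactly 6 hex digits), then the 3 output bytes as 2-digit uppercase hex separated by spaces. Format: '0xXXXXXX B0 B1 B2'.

Sextets: f=31, q=42, /=63, x=49
24-bit: (31<<18) | (42<<12) | (63<<6) | 49
      = 0x7C0000 | 0x02A000 | 0x000FC0 | 0x000031
      = 0x7EAFF1
Bytes: (v>>16)&0xFF=7E, (v>>8)&0xFF=AF, v&0xFF=F1

Answer: 0x7EAFF1 7E AF F1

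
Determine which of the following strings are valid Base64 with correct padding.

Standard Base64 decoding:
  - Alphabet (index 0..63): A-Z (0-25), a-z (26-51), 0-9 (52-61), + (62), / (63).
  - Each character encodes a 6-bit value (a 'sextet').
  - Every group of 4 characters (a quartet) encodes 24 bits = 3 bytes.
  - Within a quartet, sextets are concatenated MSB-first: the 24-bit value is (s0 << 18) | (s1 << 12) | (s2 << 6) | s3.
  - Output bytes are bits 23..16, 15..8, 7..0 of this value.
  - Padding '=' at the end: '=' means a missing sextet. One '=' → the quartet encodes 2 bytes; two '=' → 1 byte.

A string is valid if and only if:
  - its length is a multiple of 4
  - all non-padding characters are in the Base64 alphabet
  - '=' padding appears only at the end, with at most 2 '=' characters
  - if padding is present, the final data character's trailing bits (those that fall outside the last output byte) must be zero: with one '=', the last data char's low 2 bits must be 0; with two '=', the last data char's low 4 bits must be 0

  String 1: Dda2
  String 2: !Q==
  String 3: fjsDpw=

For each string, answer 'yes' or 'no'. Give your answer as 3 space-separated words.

Answer: yes no no

Derivation:
String 1: 'Dda2' → valid
String 2: '!Q==' → invalid (bad char(s): ['!'])
String 3: 'fjsDpw=' → invalid (len=7 not mult of 4)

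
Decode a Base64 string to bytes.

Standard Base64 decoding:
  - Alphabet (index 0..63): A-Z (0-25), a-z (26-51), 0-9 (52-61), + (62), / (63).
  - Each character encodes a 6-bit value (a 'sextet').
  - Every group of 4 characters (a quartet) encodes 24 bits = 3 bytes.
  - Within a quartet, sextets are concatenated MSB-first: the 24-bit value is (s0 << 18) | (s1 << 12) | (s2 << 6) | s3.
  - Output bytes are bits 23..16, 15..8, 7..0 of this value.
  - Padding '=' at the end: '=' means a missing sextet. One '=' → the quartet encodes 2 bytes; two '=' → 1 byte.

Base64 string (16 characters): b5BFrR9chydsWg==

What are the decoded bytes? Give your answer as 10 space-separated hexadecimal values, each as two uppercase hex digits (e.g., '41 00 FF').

Answer: 6F 90 45 AD 1F 5C 87 27 6C 5A

Derivation:
After char 0 ('b'=27): chars_in_quartet=1 acc=0x1B bytes_emitted=0
After char 1 ('5'=57): chars_in_quartet=2 acc=0x6F9 bytes_emitted=0
After char 2 ('B'=1): chars_in_quartet=3 acc=0x1BE41 bytes_emitted=0
After char 3 ('F'=5): chars_in_quartet=4 acc=0x6F9045 -> emit 6F 90 45, reset; bytes_emitted=3
After char 4 ('r'=43): chars_in_quartet=1 acc=0x2B bytes_emitted=3
After char 5 ('R'=17): chars_in_quartet=2 acc=0xAD1 bytes_emitted=3
After char 6 ('9'=61): chars_in_quartet=3 acc=0x2B47D bytes_emitted=3
After char 7 ('c'=28): chars_in_quartet=4 acc=0xAD1F5C -> emit AD 1F 5C, reset; bytes_emitted=6
After char 8 ('h'=33): chars_in_quartet=1 acc=0x21 bytes_emitted=6
After char 9 ('y'=50): chars_in_quartet=2 acc=0x872 bytes_emitted=6
After char 10 ('d'=29): chars_in_quartet=3 acc=0x21C9D bytes_emitted=6
After char 11 ('s'=44): chars_in_quartet=4 acc=0x87276C -> emit 87 27 6C, reset; bytes_emitted=9
After char 12 ('W'=22): chars_in_quartet=1 acc=0x16 bytes_emitted=9
After char 13 ('g'=32): chars_in_quartet=2 acc=0x5A0 bytes_emitted=9
Padding '==': partial quartet acc=0x5A0 -> emit 5A; bytes_emitted=10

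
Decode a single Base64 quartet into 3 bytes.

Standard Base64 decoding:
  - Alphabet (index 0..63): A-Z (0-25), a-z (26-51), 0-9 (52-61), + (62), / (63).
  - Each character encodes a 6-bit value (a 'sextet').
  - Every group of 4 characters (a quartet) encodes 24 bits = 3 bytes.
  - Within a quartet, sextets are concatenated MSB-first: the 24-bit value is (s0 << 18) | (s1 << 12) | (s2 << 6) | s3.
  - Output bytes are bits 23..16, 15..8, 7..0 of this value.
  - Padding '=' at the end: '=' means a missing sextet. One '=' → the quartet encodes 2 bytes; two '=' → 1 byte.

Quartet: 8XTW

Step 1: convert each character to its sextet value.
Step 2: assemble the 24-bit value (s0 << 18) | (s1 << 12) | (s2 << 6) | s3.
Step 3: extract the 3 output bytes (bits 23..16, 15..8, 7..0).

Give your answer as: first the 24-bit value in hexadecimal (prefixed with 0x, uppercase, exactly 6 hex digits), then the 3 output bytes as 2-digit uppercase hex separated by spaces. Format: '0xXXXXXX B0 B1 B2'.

Sextets: 8=60, X=23, T=19, W=22
24-bit: (60<<18) | (23<<12) | (19<<6) | 22
      = 0xF00000 | 0x017000 | 0x0004C0 | 0x000016
      = 0xF174D6
Bytes: (v>>16)&0xFF=F1, (v>>8)&0xFF=74, v&0xFF=D6

Answer: 0xF174D6 F1 74 D6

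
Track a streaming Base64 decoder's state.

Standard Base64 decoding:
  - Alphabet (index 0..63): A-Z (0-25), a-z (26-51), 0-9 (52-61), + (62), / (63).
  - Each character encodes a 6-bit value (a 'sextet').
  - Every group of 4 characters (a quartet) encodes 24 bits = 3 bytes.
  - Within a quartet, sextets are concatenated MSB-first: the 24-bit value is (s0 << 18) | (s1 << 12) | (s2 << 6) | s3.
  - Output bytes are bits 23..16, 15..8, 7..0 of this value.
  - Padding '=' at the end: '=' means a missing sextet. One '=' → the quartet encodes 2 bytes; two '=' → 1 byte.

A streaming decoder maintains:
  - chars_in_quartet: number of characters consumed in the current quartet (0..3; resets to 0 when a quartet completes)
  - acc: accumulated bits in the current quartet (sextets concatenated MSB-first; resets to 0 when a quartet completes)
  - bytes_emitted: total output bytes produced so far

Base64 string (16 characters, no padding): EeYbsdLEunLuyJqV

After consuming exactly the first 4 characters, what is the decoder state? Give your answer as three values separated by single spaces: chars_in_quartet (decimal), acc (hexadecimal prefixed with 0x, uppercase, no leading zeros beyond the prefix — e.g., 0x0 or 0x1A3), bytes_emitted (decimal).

After char 0 ('E'=4): chars_in_quartet=1 acc=0x4 bytes_emitted=0
After char 1 ('e'=30): chars_in_quartet=2 acc=0x11E bytes_emitted=0
After char 2 ('Y'=24): chars_in_quartet=3 acc=0x4798 bytes_emitted=0
After char 3 ('b'=27): chars_in_quartet=4 acc=0x11E61B -> emit 11 E6 1B, reset; bytes_emitted=3

Answer: 0 0x0 3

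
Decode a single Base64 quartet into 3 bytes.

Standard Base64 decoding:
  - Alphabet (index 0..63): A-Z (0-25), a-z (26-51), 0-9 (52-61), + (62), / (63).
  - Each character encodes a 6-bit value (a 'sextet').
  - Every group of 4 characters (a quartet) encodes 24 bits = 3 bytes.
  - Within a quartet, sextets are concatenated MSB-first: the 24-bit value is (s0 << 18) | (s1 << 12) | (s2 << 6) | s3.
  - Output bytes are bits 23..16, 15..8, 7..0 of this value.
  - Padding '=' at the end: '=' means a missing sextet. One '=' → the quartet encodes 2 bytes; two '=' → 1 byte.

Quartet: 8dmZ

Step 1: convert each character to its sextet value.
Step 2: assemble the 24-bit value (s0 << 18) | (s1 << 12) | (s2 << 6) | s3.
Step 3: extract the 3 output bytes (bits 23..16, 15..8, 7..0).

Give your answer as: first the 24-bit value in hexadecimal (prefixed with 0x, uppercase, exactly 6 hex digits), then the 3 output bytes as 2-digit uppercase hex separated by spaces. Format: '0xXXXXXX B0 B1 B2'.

Answer: 0xF1D999 F1 D9 99

Derivation:
Sextets: 8=60, d=29, m=38, Z=25
24-bit: (60<<18) | (29<<12) | (38<<6) | 25
      = 0xF00000 | 0x01D000 | 0x000980 | 0x000019
      = 0xF1D999
Bytes: (v>>16)&0xFF=F1, (v>>8)&0xFF=D9, v&0xFF=99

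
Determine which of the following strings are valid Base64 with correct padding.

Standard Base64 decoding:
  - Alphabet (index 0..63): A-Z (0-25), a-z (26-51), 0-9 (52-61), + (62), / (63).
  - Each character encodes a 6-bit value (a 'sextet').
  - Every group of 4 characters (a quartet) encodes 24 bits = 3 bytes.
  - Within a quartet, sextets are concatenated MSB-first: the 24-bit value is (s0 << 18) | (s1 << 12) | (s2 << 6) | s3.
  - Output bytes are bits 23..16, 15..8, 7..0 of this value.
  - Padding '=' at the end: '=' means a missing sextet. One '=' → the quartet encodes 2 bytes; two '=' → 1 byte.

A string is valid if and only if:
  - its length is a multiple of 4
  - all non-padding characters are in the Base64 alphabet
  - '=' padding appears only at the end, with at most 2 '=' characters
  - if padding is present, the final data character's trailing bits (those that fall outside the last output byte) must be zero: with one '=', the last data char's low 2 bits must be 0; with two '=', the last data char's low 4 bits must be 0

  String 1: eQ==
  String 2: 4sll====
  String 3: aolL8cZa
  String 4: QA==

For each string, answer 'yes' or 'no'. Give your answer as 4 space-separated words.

Answer: yes no yes yes

Derivation:
String 1: 'eQ==' → valid
String 2: '4sll====' → invalid (4 pad chars (max 2))
String 3: 'aolL8cZa' → valid
String 4: 'QA==' → valid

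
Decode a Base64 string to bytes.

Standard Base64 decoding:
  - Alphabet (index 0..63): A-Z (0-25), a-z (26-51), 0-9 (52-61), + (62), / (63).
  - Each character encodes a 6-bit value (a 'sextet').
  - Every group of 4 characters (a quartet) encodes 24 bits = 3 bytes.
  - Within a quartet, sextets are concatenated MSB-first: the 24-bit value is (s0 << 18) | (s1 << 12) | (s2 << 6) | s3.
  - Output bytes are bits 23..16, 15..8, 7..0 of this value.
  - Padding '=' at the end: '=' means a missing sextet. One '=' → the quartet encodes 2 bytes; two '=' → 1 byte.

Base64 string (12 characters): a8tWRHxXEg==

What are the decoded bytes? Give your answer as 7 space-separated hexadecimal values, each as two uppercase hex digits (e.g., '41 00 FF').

Answer: 6B CB 56 44 7C 57 12

Derivation:
After char 0 ('a'=26): chars_in_quartet=1 acc=0x1A bytes_emitted=0
After char 1 ('8'=60): chars_in_quartet=2 acc=0x6BC bytes_emitted=0
After char 2 ('t'=45): chars_in_quartet=3 acc=0x1AF2D bytes_emitted=0
After char 3 ('W'=22): chars_in_quartet=4 acc=0x6BCB56 -> emit 6B CB 56, reset; bytes_emitted=3
After char 4 ('R'=17): chars_in_quartet=1 acc=0x11 bytes_emitted=3
After char 5 ('H'=7): chars_in_quartet=2 acc=0x447 bytes_emitted=3
After char 6 ('x'=49): chars_in_quartet=3 acc=0x111F1 bytes_emitted=3
After char 7 ('X'=23): chars_in_quartet=4 acc=0x447C57 -> emit 44 7C 57, reset; bytes_emitted=6
After char 8 ('E'=4): chars_in_quartet=1 acc=0x4 bytes_emitted=6
After char 9 ('g'=32): chars_in_quartet=2 acc=0x120 bytes_emitted=6
Padding '==': partial quartet acc=0x120 -> emit 12; bytes_emitted=7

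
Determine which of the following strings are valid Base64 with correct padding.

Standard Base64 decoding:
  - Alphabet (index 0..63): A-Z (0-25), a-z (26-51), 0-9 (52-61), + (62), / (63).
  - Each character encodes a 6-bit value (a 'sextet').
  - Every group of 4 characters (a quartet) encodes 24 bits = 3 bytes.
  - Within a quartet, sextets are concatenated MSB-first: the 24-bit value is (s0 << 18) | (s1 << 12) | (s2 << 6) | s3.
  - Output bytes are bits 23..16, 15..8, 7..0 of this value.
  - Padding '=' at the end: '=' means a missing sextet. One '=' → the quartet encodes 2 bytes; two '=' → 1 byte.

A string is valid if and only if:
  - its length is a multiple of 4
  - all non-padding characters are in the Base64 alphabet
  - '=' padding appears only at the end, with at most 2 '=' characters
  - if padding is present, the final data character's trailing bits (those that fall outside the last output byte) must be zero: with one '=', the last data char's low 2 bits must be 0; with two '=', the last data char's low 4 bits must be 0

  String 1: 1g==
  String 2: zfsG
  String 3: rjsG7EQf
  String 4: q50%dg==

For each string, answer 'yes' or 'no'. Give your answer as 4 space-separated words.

Answer: yes yes yes no

Derivation:
String 1: '1g==' → valid
String 2: 'zfsG' → valid
String 3: 'rjsG7EQf' → valid
String 4: 'q50%dg==' → invalid (bad char(s): ['%'])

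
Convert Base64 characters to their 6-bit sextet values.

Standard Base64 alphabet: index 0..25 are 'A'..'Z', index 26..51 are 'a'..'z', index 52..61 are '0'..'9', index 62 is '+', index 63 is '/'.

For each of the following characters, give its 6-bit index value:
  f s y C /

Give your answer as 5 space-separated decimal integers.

'f': a..z range, 26 + ord('f') − ord('a') = 31
's': a..z range, 26 + ord('s') − ord('a') = 44
'y': a..z range, 26 + ord('y') − ord('a') = 50
'C': A..Z range, ord('C') − ord('A') = 2
'/': index 63

Answer: 31 44 50 2 63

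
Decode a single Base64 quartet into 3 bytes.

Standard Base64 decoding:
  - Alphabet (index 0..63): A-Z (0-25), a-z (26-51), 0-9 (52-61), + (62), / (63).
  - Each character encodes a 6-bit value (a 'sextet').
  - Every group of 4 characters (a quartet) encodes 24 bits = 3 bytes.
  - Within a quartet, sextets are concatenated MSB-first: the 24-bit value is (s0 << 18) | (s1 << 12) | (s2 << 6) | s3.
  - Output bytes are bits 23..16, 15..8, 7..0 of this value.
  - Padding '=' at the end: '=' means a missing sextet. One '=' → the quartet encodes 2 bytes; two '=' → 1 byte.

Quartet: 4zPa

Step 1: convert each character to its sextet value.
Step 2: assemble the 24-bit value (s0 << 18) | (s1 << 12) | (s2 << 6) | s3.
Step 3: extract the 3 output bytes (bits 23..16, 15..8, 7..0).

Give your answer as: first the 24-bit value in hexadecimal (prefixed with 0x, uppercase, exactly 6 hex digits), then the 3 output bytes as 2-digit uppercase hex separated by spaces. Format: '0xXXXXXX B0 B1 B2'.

Sextets: 4=56, z=51, P=15, a=26
24-bit: (56<<18) | (51<<12) | (15<<6) | 26
      = 0xE00000 | 0x033000 | 0x0003C0 | 0x00001A
      = 0xE333DA
Bytes: (v>>16)&0xFF=E3, (v>>8)&0xFF=33, v&0xFF=DA

Answer: 0xE333DA E3 33 DA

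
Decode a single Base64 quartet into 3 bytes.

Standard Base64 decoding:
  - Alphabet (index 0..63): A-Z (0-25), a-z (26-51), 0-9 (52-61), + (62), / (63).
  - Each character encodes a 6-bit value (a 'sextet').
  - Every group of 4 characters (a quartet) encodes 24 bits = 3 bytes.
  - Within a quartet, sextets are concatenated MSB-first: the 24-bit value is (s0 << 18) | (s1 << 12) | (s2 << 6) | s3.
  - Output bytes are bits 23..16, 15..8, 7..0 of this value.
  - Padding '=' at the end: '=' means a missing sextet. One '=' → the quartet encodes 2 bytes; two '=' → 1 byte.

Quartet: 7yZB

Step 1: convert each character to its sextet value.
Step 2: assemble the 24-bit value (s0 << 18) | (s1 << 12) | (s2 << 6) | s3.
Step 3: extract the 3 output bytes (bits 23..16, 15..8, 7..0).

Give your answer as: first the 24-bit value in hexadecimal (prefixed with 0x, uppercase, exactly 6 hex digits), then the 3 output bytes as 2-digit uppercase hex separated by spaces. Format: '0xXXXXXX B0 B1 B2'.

Sextets: 7=59, y=50, Z=25, B=1
24-bit: (59<<18) | (50<<12) | (25<<6) | 1
      = 0xEC0000 | 0x032000 | 0x000640 | 0x000001
      = 0xEF2641
Bytes: (v>>16)&0xFF=EF, (v>>8)&0xFF=26, v&0xFF=41

Answer: 0xEF2641 EF 26 41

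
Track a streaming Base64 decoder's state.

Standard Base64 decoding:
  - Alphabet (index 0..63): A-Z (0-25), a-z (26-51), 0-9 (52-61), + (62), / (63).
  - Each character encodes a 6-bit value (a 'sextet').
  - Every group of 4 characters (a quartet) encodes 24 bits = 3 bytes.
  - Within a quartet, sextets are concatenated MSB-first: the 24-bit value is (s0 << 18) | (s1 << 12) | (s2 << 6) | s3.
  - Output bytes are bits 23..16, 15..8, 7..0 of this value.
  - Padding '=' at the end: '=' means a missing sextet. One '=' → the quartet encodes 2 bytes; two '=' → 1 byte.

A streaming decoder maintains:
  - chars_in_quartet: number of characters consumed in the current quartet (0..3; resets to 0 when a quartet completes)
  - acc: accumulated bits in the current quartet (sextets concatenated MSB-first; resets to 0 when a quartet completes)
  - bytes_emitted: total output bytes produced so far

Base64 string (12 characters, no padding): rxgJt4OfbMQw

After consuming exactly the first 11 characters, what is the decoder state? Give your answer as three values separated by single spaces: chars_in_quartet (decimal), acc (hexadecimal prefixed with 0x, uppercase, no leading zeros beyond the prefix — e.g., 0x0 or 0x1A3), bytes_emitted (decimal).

Answer: 3 0x1B310 6

Derivation:
After char 0 ('r'=43): chars_in_quartet=1 acc=0x2B bytes_emitted=0
After char 1 ('x'=49): chars_in_quartet=2 acc=0xAF1 bytes_emitted=0
After char 2 ('g'=32): chars_in_quartet=3 acc=0x2BC60 bytes_emitted=0
After char 3 ('J'=9): chars_in_quartet=4 acc=0xAF1809 -> emit AF 18 09, reset; bytes_emitted=3
After char 4 ('t'=45): chars_in_quartet=1 acc=0x2D bytes_emitted=3
After char 5 ('4'=56): chars_in_quartet=2 acc=0xB78 bytes_emitted=3
After char 6 ('O'=14): chars_in_quartet=3 acc=0x2DE0E bytes_emitted=3
After char 7 ('f'=31): chars_in_quartet=4 acc=0xB7839F -> emit B7 83 9F, reset; bytes_emitted=6
After char 8 ('b'=27): chars_in_quartet=1 acc=0x1B bytes_emitted=6
After char 9 ('M'=12): chars_in_quartet=2 acc=0x6CC bytes_emitted=6
After char 10 ('Q'=16): chars_in_quartet=3 acc=0x1B310 bytes_emitted=6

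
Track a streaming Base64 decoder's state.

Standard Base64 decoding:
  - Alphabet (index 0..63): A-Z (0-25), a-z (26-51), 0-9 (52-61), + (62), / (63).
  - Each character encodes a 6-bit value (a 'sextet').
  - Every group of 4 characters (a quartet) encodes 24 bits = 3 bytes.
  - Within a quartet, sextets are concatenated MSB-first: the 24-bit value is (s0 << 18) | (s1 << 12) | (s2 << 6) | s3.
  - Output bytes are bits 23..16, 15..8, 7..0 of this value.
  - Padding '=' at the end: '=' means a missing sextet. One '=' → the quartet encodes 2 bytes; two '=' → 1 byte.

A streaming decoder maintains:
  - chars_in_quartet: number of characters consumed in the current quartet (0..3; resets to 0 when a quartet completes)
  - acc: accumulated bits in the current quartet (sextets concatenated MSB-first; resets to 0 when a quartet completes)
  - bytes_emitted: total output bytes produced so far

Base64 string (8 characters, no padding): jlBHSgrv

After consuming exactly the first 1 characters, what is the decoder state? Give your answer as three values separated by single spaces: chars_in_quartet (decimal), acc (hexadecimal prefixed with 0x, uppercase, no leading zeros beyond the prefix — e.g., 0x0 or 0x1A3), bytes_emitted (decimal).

After char 0 ('j'=35): chars_in_quartet=1 acc=0x23 bytes_emitted=0

Answer: 1 0x23 0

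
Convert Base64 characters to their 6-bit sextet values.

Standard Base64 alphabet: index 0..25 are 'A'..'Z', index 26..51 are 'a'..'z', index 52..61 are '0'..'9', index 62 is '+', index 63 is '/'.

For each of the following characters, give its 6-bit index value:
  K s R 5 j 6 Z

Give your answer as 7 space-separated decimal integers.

Answer: 10 44 17 57 35 58 25

Derivation:
'K': A..Z range, ord('K') − ord('A') = 10
's': a..z range, 26 + ord('s') − ord('a') = 44
'R': A..Z range, ord('R') − ord('A') = 17
'5': 0..9 range, 52 + ord('5') − ord('0') = 57
'j': a..z range, 26 + ord('j') − ord('a') = 35
'6': 0..9 range, 52 + ord('6') − ord('0') = 58
'Z': A..Z range, ord('Z') − ord('A') = 25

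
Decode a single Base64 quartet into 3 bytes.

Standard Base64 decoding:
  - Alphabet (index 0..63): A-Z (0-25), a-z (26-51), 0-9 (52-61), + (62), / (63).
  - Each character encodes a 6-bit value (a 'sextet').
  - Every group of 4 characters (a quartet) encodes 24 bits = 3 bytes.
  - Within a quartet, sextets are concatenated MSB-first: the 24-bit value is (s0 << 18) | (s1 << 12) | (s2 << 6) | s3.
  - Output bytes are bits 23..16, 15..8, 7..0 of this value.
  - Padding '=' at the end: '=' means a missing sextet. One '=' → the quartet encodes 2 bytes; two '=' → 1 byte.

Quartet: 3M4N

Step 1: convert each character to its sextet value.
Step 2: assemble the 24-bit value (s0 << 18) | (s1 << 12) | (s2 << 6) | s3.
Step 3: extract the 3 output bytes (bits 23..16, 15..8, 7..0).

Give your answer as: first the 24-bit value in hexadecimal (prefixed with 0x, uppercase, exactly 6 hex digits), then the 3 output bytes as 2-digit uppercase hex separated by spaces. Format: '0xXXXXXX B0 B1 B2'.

Answer: 0xDCCE0D DC CE 0D

Derivation:
Sextets: 3=55, M=12, 4=56, N=13
24-bit: (55<<18) | (12<<12) | (56<<6) | 13
      = 0xDC0000 | 0x00C000 | 0x000E00 | 0x00000D
      = 0xDCCE0D
Bytes: (v>>16)&0xFF=DC, (v>>8)&0xFF=CE, v&0xFF=0D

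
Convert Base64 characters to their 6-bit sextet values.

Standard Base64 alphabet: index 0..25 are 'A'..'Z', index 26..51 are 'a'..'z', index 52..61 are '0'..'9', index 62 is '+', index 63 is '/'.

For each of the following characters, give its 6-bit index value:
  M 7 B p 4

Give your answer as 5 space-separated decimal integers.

Answer: 12 59 1 41 56

Derivation:
'M': A..Z range, ord('M') − ord('A') = 12
'7': 0..9 range, 52 + ord('7') − ord('0') = 59
'B': A..Z range, ord('B') − ord('A') = 1
'p': a..z range, 26 + ord('p') − ord('a') = 41
'4': 0..9 range, 52 + ord('4') − ord('0') = 56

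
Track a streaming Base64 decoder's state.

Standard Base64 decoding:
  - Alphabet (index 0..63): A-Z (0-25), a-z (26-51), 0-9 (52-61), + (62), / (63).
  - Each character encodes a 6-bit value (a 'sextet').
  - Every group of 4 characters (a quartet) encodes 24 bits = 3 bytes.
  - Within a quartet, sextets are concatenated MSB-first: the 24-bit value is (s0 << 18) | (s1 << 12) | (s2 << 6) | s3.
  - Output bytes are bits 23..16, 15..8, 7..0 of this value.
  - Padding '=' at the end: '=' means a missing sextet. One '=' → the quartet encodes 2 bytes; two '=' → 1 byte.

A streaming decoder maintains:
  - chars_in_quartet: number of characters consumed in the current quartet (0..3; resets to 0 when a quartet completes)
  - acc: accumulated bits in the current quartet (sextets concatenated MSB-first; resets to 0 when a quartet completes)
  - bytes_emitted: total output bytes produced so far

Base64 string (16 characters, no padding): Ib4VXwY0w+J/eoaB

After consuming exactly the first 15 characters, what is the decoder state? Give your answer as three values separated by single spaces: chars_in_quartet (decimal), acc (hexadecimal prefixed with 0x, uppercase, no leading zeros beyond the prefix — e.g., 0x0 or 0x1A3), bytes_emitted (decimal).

After char 0 ('I'=8): chars_in_quartet=1 acc=0x8 bytes_emitted=0
After char 1 ('b'=27): chars_in_quartet=2 acc=0x21B bytes_emitted=0
After char 2 ('4'=56): chars_in_quartet=3 acc=0x86F8 bytes_emitted=0
After char 3 ('V'=21): chars_in_quartet=4 acc=0x21BE15 -> emit 21 BE 15, reset; bytes_emitted=3
After char 4 ('X'=23): chars_in_quartet=1 acc=0x17 bytes_emitted=3
After char 5 ('w'=48): chars_in_quartet=2 acc=0x5F0 bytes_emitted=3
After char 6 ('Y'=24): chars_in_quartet=3 acc=0x17C18 bytes_emitted=3
After char 7 ('0'=52): chars_in_quartet=4 acc=0x5F0634 -> emit 5F 06 34, reset; bytes_emitted=6
After char 8 ('w'=48): chars_in_quartet=1 acc=0x30 bytes_emitted=6
After char 9 ('+'=62): chars_in_quartet=2 acc=0xC3E bytes_emitted=6
After char 10 ('J'=9): chars_in_quartet=3 acc=0x30F89 bytes_emitted=6
After char 11 ('/'=63): chars_in_quartet=4 acc=0xC3E27F -> emit C3 E2 7F, reset; bytes_emitted=9
After char 12 ('e'=30): chars_in_quartet=1 acc=0x1E bytes_emitted=9
After char 13 ('o'=40): chars_in_quartet=2 acc=0x7A8 bytes_emitted=9
After char 14 ('a'=26): chars_in_quartet=3 acc=0x1EA1A bytes_emitted=9

Answer: 3 0x1EA1A 9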